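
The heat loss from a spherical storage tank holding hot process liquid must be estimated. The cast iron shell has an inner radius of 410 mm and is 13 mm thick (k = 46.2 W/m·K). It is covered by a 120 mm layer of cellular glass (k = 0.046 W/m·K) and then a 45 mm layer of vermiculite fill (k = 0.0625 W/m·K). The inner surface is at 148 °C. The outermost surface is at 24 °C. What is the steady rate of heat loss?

Q ≈ 114 W

For a spherical shell R = (1/r₁ − 1/r₂)/(4πk); film R = 1/(h·4πr²). In series:
R_cast iron shell = (1/0.41 − 1/0.423)/(4π×46.2) = 1.291×10^-4 K/W
R_cellular glass = (1/0.423 − 1/0.543)/(4π×0.046) = 0.9038 K/W
R_vermiculite fill = (1/0.543 − 1/0.588)/(4π×0.0625) = 0.1795 K/W
R_total = 1.083 K/W
Q = ΔT/R_total = 124/1.083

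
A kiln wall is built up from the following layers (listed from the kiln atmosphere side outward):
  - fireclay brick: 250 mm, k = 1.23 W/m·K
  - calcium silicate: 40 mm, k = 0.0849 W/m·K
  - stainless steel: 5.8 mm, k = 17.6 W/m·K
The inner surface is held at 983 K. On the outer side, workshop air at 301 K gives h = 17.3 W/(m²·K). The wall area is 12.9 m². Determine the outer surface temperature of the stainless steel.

T ≈ 355 K

Using the resistance-network approach (series):
R_fireclay brick = L/(kA) = 0.25/(1.23×12.9) = 0.01576 K/W
R_calcium silicate = L/(kA) = 0.04/(0.0849×12.9) = 0.03652 K/W
R_stainless steel = L/(kA) = 0.0058/(17.6×12.9) = 2.555×10^-5 K/W
R_outer film = 1/(h_o·A) = 1/(17.3×12.9) = 0.004481 K/W
R_total = 0.05679 K/W;  Q = ΔT/R_total = 682/0.05679 = 12010 W
T_interface = T_inner − Q·ΣR(inner→interface) = 983 − 12000×0.0523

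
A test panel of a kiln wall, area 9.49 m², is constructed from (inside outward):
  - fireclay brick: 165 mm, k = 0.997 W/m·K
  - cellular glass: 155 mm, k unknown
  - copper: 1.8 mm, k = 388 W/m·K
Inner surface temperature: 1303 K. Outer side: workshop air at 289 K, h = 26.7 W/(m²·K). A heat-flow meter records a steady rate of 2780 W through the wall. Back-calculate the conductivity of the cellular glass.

Model the wall as resistances in series:
R_fireclay brick = L/(kA) = 0.165/(0.997×9.49) = 0.01744 K/W
R_copper = L/(kA) = 0.0018/(388×9.49) = 4.888×10^-7 K/W
R_outer film = 1/(h_o·A) = 1/(26.7×9.49) = 0.003947 K/W
Sum of known resistances R_other = 0.02139 K/W
Total R = ΔT/Q = 1014/2780 = 0.3647 K/W
R_cellular glass = R_total − R_other = 0.3434 K/W
k = L/(R·A) = 0.155/(0.3434×9.49)

k ≈ 0.0476 W/(m·K)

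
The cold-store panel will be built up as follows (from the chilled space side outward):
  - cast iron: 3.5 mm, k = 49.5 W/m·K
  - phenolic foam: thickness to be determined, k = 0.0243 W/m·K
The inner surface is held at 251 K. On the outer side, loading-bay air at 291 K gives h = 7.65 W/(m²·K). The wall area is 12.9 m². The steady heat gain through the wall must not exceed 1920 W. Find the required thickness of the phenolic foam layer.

L ≈ 3.35 mm

Model the wall as resistances in series:
R_cast iron = L/(kA) = 0.0035/(49.5×12.9) = 5.481×10^-6 K/W
R_outer film = 1/(h_o·A) = 1/(7.65×12.9) = 0.01013 K/W
Sum of the known resistances R_other = 0.01014 K/W
Required total resistance R_tot = ΔT/Q_allow = 40/1920 = 0.02083 K/W
R_phenolic foam = R_tot − R_other = 0.01069 K/W
L = R·k·A = 0.01069×0.0243×12.9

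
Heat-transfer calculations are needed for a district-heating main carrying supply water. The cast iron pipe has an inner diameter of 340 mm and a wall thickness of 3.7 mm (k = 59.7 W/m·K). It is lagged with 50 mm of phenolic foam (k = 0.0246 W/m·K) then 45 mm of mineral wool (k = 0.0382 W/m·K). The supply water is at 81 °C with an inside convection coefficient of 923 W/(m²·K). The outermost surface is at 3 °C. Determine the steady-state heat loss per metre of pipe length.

q′ ≈ 32.5 W/m

Cylindrical conduction, so R = ln(r₂/r₁)/(2πkL) per layer, in series:
R_inner film = 1/(h_i·2πr₁L) = 1/(923×2π×0.17×1) = 0.001014 K/W
R_cast iron pipe wall = ln(173.7/170)/(2π×59.7×1) = 5.74×10^-5 K/W
R_phenolic foam = ln(223.7/173.7)/(2π×0.0246×1) = 1.637 K/W
R_mineral wool = ln(268.7/223.7)/(2π×0.0382×1) = 0.7637 K/W
R_total = 2.401 K/W
Q = ΔT/R_total = 78/2.401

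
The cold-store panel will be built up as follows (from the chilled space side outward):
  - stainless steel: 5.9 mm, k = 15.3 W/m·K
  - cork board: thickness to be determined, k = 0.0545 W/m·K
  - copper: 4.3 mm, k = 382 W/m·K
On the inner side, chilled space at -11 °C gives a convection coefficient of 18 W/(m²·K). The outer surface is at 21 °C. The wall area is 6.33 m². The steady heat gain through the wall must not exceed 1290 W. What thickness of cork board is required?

L ≈ 5.51 mm

Treating each layer as a thermal resistance in series:
R_inner film = 1/(h_i·A) = 1/(18×6.33) = 0.008777 K/W
R_stainless steel = L/(kA) = 0.0059/(15.3×6.33) = 6.092×10^-5 K/W
R_copper = L/(kA) = 0.0043/(382×6.33) = 1.778×10^-6 K/W
Sum of the known resistances R_other = 0.008839 K/W
Required total resistance R_tot = ΔT/Q_allow = 32/1290 = 0.02481 K/W
R_cork board = R_tot − R_other = 0.01597 K/W
L = R·k·A = 0.01597×0.0545×6.33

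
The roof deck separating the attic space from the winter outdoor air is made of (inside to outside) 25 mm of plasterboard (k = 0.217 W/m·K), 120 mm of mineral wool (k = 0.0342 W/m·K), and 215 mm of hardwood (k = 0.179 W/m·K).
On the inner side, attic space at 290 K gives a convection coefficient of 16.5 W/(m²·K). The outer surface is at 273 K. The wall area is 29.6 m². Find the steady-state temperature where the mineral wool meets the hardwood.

T ≈ 277 K

Model the wall as resistances in series:
R_inner film = 1/(h_i·A) = 1/(16.5×29.6) = 0.002048 K/W
R_plasterboard = L/(kA) = 0.025/(0.217×29.6) = 0.003892 K/W
R_mineral wool = L/(kA) = 0.12/(0.0342×29.6) = 0.1185 K/W
R_hardwood = L/(kA) = 0.215/(0.179×29.6) = 0.04058 K/W
R_total = 0.1651 K/W;  Q = ΔT/R_total = 17/0.1651 = 103 W
T_interface = T_inner − Q·ΣR(inner→interface) = 290 − 103×0.1245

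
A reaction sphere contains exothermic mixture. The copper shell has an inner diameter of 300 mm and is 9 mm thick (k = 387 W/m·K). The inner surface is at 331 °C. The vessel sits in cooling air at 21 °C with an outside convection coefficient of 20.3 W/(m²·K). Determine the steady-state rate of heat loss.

Spherical conduction: R = (1/r_in − 1/r_out)/(4πk) per layer; series-sum.
R_copper shell = (1/0.15 − 1/0.159)/(4π×387) = 7.759×10^-5 K/W
R_outer film = 1/(h·4πr_o²) = 1/(20.3×4π×0.159²) = 0.1551 K/W
R_total = 0.1551 K/W
Q = ΔT/R_total = 310/0.1551

Q ≈ 2000 W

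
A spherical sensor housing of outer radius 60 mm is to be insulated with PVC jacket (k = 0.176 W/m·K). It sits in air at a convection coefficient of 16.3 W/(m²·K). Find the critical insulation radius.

r_cr ≈ 21.6 mm

For a sphere r_cr = 2k/h = 2×0.176/16.3
r_cr = 21.6 mm; since the bare radius (60 mm) is above r_cr, any added insulation will reduce heat loss.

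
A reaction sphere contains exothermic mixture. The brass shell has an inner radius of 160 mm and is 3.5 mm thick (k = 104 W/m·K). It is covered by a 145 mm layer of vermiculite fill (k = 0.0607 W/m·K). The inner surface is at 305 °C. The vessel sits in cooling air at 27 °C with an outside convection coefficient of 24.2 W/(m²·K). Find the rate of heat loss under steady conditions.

Q ≈ 73.1 W

Each spherical layer contributes R = (1/r_i − 1/r_o)/(4πk):
R_brass shell = (1/0.16 − 1/0.1635)/(4π×104) = 1.024×10^-4 K/W
R_vermiculite fill = (1/0.1635 − 1/0.3085)/(4π×0.0607) = 3.769 K/W
R_outer film = 1/(h·4πr_o²) = 1/(24.2×4π×0.3085²) = 0.03455 K/W
R_total = 3.803 K/W
Q = ΔT/R_total = 278/3.803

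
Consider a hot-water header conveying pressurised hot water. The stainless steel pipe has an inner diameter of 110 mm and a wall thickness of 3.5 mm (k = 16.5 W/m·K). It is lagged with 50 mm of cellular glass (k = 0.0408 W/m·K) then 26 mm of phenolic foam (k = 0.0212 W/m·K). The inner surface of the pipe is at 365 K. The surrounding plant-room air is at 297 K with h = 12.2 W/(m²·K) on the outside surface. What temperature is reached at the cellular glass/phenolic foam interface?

Treating each annulus and film as a series resistance:
R_stainless steel pipe wall = ln(58.5/55)/(2π×16.5×1) = 5.951×10^-4 K/W
R_cellular glass = ln(108.5/58.5)/(2π×0.0408×1) = 2.41 K/W
R_phenolic foam = ln(134.5/108.5)/(2π×0.0212×1) = 1.613 K/W
R_outer film = 1/(h_o·2πr_oL) = 1/(12.2×2π×0.1345×1) = 0.09699 K/W
R_total = 4.12 K/W
Q = ΔT/R_total = 68/4.12
Q = 16.5 W/m
T_interface = T_inner − Q·ΣR(inner→interface) = 365 − 16.5×2.41

T ≈ 325 K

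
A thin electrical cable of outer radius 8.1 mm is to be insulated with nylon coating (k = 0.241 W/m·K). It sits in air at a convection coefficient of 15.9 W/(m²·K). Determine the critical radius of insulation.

r_cr ≈ 15.2 mm

For a cylinder r_cr = k/h = 0.241/15.9
r_cr = 15.2 mm; since the bare radius (8.1 mm) is below r_cr, adding a thin layer of insulation will *increase* heat loss.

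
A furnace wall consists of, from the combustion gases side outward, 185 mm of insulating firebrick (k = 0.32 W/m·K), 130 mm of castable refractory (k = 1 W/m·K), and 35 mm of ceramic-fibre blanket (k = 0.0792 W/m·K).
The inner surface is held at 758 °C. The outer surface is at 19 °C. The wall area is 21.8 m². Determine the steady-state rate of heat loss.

Treating each layer as a thermal resistance in series:
R_insulating firebrick = L/(kA) = 0.185/(0.32×21.8) = 0.02652 K/W
R_castable refractory = L/(kA) = 0.13/(1×21.8) = 0.005963 K/W
R_ceramic-fibre blanket = L/(kA) = 0.035/(0.0792×21.8) = 0.02027 K/W
R_total = 0.05275 K/W
Q = ΔT / R_total = 739 / 0.05275

Q ≈ 14000 W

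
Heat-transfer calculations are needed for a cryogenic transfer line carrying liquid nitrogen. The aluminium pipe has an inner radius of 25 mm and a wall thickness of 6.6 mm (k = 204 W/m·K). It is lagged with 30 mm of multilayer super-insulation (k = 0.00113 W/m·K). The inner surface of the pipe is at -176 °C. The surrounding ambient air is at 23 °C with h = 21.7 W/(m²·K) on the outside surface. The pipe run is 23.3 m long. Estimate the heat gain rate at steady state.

Q ≈ 49.3 W

Per-layer cylindrical resistances, series-summed:
R_aluminium pipe wall = ln(31.6/25)/(2π×204×23.3) = 7.845×10^-6 K/W
R_multilayer super-insulation = ln(61.6/31.6)/(2π×0.00113×23.3) = 4.035 K/W
R_outer film = 1/(h_o·2πr_oL) = 1/(21.7×2π×0.0616×23.3) = 0.00511 K/W
R_total = 4.04 K/W
Q = ΔT/R_total = 199/4.04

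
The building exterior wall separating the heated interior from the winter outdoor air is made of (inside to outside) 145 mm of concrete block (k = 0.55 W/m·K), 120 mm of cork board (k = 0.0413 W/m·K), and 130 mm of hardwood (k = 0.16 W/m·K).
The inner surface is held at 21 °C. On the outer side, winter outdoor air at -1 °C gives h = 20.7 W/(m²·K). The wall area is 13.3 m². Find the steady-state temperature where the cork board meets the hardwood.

Model the wall as resistances in series:
R_concrete block = L/(kA) = 0.145/(0.55×13.3) = 0.01982 K/W
R_cork board = L/(kA) = 0.12/(0.0413×13.3) = 0.2185 K/W
R_hardwood = L/(kA) = 0.13/(0.16×13.3) = 0.06109 K/W
R_outer film = 1/(h_o·A) = 1/(20.7×13.3) = 0.003632 K/W
R_total = 0.303 K/W;  Q = ΔT/R_total = 22/0.303 = 72.61 W
T_interface = T_inner − Q·ΣR(inner→interface) = 21 − 72.6×0.2383

T ≈ 3.7 °C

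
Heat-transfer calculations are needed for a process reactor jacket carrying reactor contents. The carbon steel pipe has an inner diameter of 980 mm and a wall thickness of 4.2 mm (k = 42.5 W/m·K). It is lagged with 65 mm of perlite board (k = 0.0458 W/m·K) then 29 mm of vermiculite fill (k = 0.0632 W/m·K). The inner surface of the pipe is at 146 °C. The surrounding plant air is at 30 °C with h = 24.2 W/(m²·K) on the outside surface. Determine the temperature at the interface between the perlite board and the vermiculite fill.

T ≈ 58.3 °C

Per-layer cylindrical resistances, series-summed:
R_carbon steel pipe wall = ln(494.2/490)/(2π×42.5×1) = 3.196×10^-5 K/W
R_perlite board = ln(559.2/494.2)/(2π×0.0458×1) = 0.4294 K/W
R_vermiculite fill = ln(588.2/559.2)/(2π×0.0632×1) = 0.1273 K/W
R_outer film = 1/(h_o·2πr_oL) = 1/(24.2×2π×0.5882×1) = 0.01118 K/W
R_total = 0.5679 K/W
Q = ΔT/R_total = 116/0.5679
Q = 204 W/m
T_interface = T_inner − Q·ΣR(inner→interface) = 146 − 204×0.4294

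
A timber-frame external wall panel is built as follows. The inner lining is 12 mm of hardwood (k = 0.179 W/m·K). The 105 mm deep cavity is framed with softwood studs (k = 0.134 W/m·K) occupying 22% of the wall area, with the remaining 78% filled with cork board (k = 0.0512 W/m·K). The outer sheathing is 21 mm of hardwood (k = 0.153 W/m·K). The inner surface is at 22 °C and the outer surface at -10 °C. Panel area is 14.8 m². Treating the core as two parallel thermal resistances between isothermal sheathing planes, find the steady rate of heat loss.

Sheathing layers in series; stud and cavity paths in parallel between them.
R_inner = 0.012/(0.179×14.8) = 0.00453 K/W
R_stud  = 0.105/(0.134×0.22×14.8) = 0.2407 K/W
R_cav   = 0.105/(0.0512×0.78×14.8) = 0.1776 K/W
1/R_core = 1/R_stud + 1/R_cav → R_core = 0.1022 K/W
R_outer = 0.021/(0.153×14.8) = 0.009274 K/W
R_total = 0.116 K/W
Q = ΔT/R_total = 32/0.116

Q ≈ 276 W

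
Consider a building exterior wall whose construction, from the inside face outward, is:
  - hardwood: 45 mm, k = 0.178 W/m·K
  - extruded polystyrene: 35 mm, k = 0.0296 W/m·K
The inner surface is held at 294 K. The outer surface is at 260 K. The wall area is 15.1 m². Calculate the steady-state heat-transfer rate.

Q ≈ 358 W

Series thermal resistances:
R_hardwood = L/(kA) = 0.045/(0.178×15.1) = 0.01674 K/W
R_extruded polystyrene = L/(kA) = 0.035/(0.0296×15.1) = 0.07831 K/W
R_total = 0.09505 K/W
Q = ΔT / R_total = 34 / 0.09505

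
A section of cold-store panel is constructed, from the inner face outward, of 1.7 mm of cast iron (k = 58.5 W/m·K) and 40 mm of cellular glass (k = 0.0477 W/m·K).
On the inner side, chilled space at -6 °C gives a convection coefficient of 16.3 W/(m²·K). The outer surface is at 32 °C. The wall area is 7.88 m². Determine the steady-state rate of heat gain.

Q ≈ 333 W

Series thermal resistances:
R_inner film = 1/(h_i·A) = 1/(16.3×7.88) = 0.007785 K/W
R_cast iron = L/(kA) = 0.0017/(58.5×7.88) = 3.688×10^-6 K/W
R_cellular glass = L/(kA) = 0.04/(0.0477×7.88) = 0.1064 K/W
R_total = 0.1142 K/W
Q = ΔT / R_total = 38 / 0.1142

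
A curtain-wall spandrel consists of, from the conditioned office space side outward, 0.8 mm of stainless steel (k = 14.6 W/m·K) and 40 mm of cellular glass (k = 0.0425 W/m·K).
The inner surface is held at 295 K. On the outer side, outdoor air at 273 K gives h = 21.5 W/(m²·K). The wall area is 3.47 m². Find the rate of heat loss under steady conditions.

Q ≈ 77.3 W

Thermal resistances in series:
R_stainless steel = L/(kA) = 0.0008/(14.6×3.47) = 1.579×10^-5 K/W
R_cellular glass = L/(kA) = 0.04/(0.0425×3.47) = 0.2712 K/W
R_outer film = 1/(h_o·A) = 1/(21.5×3.47) = 0.0134 K/W
R_total = 0.2847 K/W
Q = ΔT / R_total = 22 / 0.2847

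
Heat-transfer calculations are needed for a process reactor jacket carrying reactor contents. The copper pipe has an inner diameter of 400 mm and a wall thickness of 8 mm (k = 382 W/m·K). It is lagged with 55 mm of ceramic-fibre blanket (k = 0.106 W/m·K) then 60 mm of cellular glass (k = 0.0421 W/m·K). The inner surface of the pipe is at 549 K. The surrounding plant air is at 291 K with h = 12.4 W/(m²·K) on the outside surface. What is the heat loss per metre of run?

q′ ≈ 221 W/m

Radial resistances (cylindrical: R_cond = ln(r_o/r_i)/(2πkL), R_conv = 1/(h·2πrL)):
R_copper pipe wall = ln(208/200)/(2π×382×1) = 1.634×10^-5 K/W
R_ceramic-fibre blanket = ln(263/208)/(2π×0.106×1) = 0.3523 K/W
R_cellular glass = ln(323/263)/(2π×0.0421×1) = 0.7769 K/W
R_outer film = 1/(h_o·2πr_oL) = 1/(12.4×2π×0.323×1) = 0.03974 K/W
R_total = 1.169 K/W
Q = ΔT/R_total = 258/1.169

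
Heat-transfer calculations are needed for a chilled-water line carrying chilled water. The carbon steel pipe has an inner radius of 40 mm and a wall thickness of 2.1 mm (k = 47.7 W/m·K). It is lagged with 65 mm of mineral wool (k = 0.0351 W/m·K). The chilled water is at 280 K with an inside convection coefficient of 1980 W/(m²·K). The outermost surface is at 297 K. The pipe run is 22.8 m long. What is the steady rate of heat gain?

Q ≈ 91.5 W

Per-layer cylindrical resistances, series-summed:
R_inner film = 1/(h_i·2πr₁L) = 1/(1980×2π×0.04×22.8) = 8.814×10^-5 K/W
R_carbon steel pipe wall = ln(42.1/40)/(2π×47.7×22.8) = 7.488×10^-6 K/W
R_mineral wool = ln(107.1/42.1)/(2π×0.0351×22.8) = 0.1857 K/W
R_total = 0.1858 K/W
Q = ΔT/R_total = 17/0.1858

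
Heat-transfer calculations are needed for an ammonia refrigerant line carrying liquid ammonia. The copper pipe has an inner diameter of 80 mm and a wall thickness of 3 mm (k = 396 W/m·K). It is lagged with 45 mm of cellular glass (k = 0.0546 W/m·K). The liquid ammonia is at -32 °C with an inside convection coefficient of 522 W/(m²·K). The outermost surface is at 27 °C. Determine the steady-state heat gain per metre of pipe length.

Treating each annulus and film as a series resistance:
R_inner film = 1/(h_i·2πr₁L) = 1/(522×2π×0.04×1) = 0.007622 K/W
R_copper pipe wall = ln(43/40)/(2π×396×1) = 2.907×10^-5 K/W
R_cellular glass = ln(88/43)/(2π×0.0546×1) = 2.087 K/W
R_total = 2.095 K/W
Q = ΔT/R_total = 59/2.095

q′ ≈ 28.2 W/m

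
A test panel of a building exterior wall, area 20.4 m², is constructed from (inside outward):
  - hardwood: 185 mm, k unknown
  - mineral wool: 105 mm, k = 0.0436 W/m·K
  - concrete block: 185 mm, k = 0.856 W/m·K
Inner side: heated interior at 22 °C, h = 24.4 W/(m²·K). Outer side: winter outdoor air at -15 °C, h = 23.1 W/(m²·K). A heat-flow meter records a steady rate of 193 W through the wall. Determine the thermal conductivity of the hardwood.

Using the resistance-network approach (series):
R_inner film = 1/(h_i·A) = 1/(24.4×20.4) = 0.002009 K/W
R_mineral wool = L/(kA) = 0.105/(0.0436×20.4) = 0.1181 K/W
R_concrete block = L/(kA) = 0.185/(0.856×20.4) = 0.01059 K/W
R_outer film = 1/(h_o·A) = 1/(23.1×20.4) = 0.002122 K/W
Sum of known resistances R_other = 0.1328 K/W
Total R = ΔT/Q = 37/193 = 0.1917 K/W
R_hardwood = R_total − R_other = 0.05893 K/W
k = L/(R·A) = 0.185/(0.05893×20.4)

k ≈ 0.154 W/(m·K)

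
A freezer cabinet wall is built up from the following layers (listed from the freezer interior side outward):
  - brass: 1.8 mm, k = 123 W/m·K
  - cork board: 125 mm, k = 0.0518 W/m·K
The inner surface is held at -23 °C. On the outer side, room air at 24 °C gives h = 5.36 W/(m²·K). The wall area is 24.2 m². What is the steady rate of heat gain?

Series thermal resistances:
R_brass = L/(kA) = 0.0018/(123×24.2) = 6.047×10^-7 K/W
R_cork board = L/(kA) = 0.125/(0.0518×24.2) = 0.09972 K/W
R_outer film = 1/(h_o·A) = 1/(5.36×24.2) = 0.007709 K/W
R_total = 0.1074 K/W
Q = ΔT / R_total = 47 / 0.1074

Q ≈ 438 W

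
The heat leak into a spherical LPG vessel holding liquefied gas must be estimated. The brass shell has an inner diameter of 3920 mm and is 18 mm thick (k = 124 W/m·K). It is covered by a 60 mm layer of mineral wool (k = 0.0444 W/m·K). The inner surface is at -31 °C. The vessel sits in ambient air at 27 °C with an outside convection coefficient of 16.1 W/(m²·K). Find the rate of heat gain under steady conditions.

Radial (spherical) resistances in series:
R_brass shell = (1/1.96 − 1/1.978)/(4π×124) = 2.98×10^-6 K/W
R_mineral wool = (1/1.978 − 1/2.038)/(4π×0.0444) = 0.02668 K/W
R_outer film = 1/(h·4πr_o²) = 1/(16.1×4π×2.038²) = 0.00119 K/W
R_total = 0.02787 K/W
Q = ΔT/R_total = 58/0.02787

Q ≈ 2080 W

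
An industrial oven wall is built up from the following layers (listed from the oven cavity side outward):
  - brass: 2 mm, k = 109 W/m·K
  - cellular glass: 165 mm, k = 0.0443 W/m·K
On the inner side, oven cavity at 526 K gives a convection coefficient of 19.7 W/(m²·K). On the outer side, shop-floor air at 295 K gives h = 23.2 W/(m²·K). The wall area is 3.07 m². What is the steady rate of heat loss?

Q ≈ 186 W

Treating each layer as a thermal resistance in series:
R_inner film = 1/(h_i·A) = 1/(19.7×3.07) = 0.01653 K/W
R_brass = L/(kA) = 0.002/(109×3.07) = 5.977×10^-6 K/W
R_cellular glass = L/(kA) = 0.165/(0.0443×3.07) = 1.213 K/W
R_outer film = 1/(h_o·A) = 1/(23.2×3.07) = 0.01404 K/W
R_total = 1.244 K/W
Q = ΔT / R_total = 231 / 1.244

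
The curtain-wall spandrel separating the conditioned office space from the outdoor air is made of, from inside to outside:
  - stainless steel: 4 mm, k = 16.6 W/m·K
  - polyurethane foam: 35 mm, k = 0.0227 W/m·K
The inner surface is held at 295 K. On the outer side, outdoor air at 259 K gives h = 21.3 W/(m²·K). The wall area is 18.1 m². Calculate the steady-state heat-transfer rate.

Q ≈ 410 W

Using the resistance-network approach (series):
R_stainless steel = L/(kA) = 0.004/(16.6×18.1) = 1.331×10^-5 K/W
R_polyurethane foam = L/(kA) = 0.035/(0.0227×18.1) = 0.08519 K/W
R_outer film = 1/(h_o·A) = 1/(21.3×18.1) = 0.002594 K/W
R_total = 0.08779 K/W
Q = ΔT / R_total = 36 / 0.08779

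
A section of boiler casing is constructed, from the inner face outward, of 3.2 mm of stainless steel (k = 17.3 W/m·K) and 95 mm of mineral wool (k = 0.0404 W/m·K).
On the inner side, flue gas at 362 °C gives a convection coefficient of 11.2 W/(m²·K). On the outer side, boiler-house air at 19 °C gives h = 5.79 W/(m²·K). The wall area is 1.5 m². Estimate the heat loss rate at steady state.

Thermal resistances in series:
R_inner film = 1/(h_i·A) = 1/(11.2×1.5) = 0.05952 K/W
R_stainless steel = L/(kA) = 0.0032/(17.3×1.5) = 1.233×10^-4 K/W
R_mineral wool = L/(kA) = 0.095/(0.0404×1.5) = 1.568 K/W
R_outer film = 1/(h_o·A) = 1/(5.79×1.5) = 0.1151 K/W
R_total = 1.742 K/W
Q = ΔT / R_total = 343 / 1.742

Q ≈ 197 W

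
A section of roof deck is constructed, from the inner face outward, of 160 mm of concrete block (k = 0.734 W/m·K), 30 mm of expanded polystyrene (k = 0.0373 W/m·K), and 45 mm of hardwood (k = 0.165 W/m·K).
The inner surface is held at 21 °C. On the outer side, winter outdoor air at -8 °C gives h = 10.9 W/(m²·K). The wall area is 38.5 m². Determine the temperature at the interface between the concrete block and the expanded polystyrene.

Model the wall as resistances in series:
R_concrete block = L/(kA) = 0.16/(0.734×38.5) = 0.005662 K/W
R_expanded polystyrene = L/(kA) = 0.03/(0.0373×38.5) = 0.02089 K/W
R_hardwood = L/(kA) = 0.045/(0.165×38.5) = 0.007084 K/W
R_outer film = 1/(h_o·A) = 1/(10.9×38.5) = 0.002383 K/W
R_total = 0.03602 K/W;  Q = ΔT/R_total = 29/0.03602 = 805.1 W
T_interface = T_inner − Q·ΣR(inner→interface) = 21 − 805×0.005662

T ≈ 16.4 °C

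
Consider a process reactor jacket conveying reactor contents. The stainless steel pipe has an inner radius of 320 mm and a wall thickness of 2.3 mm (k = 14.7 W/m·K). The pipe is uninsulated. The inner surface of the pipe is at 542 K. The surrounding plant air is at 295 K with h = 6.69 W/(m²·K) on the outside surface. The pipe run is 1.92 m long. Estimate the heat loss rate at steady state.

Q ≈ 6420 W

Radial resistances (cylindrical: R_cond = ln(r_o/r_i)/(2πkL), R_conv = 1/(h·2πrL)):
R_stainless steel pipe wall = ln(322.3/320)/(2π×14.7×1.92) = 4.039×10^-5 K/W
R_outer film = 1/(h_o·2πr_oL) = 1/(6.69×2π×0.3223×1.92) = 0.03844 K/W
R_total = 0.03848 K/W
Q = ΔT/R_total = 247/0.03848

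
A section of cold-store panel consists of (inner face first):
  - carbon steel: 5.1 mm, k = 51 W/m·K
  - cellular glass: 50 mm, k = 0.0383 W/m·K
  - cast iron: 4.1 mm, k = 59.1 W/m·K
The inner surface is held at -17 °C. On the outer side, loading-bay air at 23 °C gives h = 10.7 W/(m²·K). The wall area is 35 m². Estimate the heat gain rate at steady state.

Q ≈ 1000 W

Treating each layer as a thermal resistance in series:
R_carbon steel = L/(kA) = 0.0051/(51×35) = 2.857×10^-6 K/W
R_cellular glass = L/(kA) = 0.05/(0.0383×35) = 0.0373 K/W
R_cast iron = L/(kA) = 0.0041/(59.1×35) = 1.982×10^-6 K/W
R_outer film = 1/(h_o·A) = 1/(10.7×35) = 0.00267 K/W
R_total = 0.03997 K/W
Q = ΔT / R_total = 40 / 0.03997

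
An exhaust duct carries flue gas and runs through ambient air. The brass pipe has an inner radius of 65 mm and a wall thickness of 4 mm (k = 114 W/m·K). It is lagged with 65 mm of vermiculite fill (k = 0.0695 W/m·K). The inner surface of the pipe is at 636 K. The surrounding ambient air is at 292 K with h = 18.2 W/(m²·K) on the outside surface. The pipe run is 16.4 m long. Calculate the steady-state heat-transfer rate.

Cylindrical conduction, so R = ln(r₂/r₁)/(2πkL) per layer, in series:
R_brass pipe wall = ln(69/65)/(2π×114×16.4) = 5.084×10^-6 K/W
R_vermiculite fill = ln(134/69)/(2π×0.0695×16.4) = 0.09268 K/W
R_outer film = 1/(h_o·2πr_oL) = 1/(18.2×2π×0.134×16.4) = 0.003979 K/W
R_total = 0.09666 K/W
Q = ΔT/R_total = 344/0.09666

Q ≈ 3560 W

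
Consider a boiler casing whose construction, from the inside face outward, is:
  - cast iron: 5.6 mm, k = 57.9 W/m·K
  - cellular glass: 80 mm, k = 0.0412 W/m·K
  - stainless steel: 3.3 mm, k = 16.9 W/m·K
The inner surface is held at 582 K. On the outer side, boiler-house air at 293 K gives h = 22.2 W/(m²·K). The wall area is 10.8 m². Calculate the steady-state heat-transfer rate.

Series thermal resistances:
R_cast iron = L/(kA) = 0.0056/(57.9×10.8) = 8.955×10^-6 K/W
R_cellular glass = L/(kA) = 0.08/(0.0412×10.8) = 0.1798 K/W
R_stainless steel = L/(kA) = 0.0033/(16.9×10.8) = 1.808×10^-5 K/W
R_outer film = 1/(h_o·A) = 1/(22.2×10.8) = 0.004171 K/W
R_total = 0.184 K/W
Q = ΔT / R_total = 289 / 0.184

Q ≈ 1570 W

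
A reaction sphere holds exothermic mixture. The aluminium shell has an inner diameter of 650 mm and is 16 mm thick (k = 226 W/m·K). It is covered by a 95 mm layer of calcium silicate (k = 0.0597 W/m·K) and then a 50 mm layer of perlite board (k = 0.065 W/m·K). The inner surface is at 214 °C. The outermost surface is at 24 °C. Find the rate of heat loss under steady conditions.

Q ≈ 167 W

For a spherical shell R = (1/r₁ − 1/r₂)/(4πk); film R = 1/(h·4πr²). In series:
R_aluminium shell = (1/0.325 − 1/0.341)/(4π×226) = 5.084×10^-5 K/W
R_calcium silicate = (1/0.341 − 1/0.436)/(4π×0.0597) = 0.8517 K/W
R_perlite board = (1/0.436 − 1/0.486)/(4π×0.065) = 0.2889 K/W
R_total = 1.141 K/W
Q = ΔT/R_total = 190/1.141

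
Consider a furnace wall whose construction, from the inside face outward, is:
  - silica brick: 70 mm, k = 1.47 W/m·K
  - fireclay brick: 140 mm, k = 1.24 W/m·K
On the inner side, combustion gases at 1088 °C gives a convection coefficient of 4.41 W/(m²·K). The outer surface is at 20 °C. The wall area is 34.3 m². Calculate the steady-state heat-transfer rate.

Q ≈ 94600 W

Thermal resistances in series:
R_inner film = 1/(h_i·A) = 1/(4.41×34.3) = 0.006611 K/W
R_silica brick = L/(kA) = 0.07/(1.47×34.3) = 0.001388 K/W
R_fireclay brick = L/(kA) = 0.14/(1.24×34.3) = 0.003292 K/W
R_total = 0.01129 K/W
Q = ΔT / R_total = 1068 / 0.01129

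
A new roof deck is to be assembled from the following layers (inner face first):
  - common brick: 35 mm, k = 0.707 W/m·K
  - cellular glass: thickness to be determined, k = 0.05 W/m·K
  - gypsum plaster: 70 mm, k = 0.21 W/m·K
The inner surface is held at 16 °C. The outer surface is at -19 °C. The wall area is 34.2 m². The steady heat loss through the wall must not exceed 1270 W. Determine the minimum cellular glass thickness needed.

L ≈ 28 mm

Thermal resistances in series:
R_common brick = L/(kA) = 0.035/(0.707×34.2) = 0.001448 K/W
R_gypsum plaster = L/(kA) = 0.07/(0.21×34.2) = 0.009747 K/W
Sum of the known resistances R_other = 0.01119 K/W
Required total resistance R_tot = ΔT/Q_allow = 35/1270 = 0.02756 K/W
R_cellular glass = R_tot − R_other = 0.01636 K/W
L = R·k·A = 0.01636×0.05×34.2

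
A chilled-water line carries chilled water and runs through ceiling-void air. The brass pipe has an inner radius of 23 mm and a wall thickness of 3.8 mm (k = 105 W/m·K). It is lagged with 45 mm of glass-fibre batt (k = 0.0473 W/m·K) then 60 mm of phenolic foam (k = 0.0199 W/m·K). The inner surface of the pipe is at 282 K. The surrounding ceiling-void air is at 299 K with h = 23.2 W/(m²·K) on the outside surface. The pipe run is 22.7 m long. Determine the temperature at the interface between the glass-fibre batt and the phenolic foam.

For a radial system each layer contributes R = ln(r_out/r_in)/(2πkL); films add R = 1/(hA).
R_brass pipe wall = ln(26.8/23)/(2π×105×22.7) = 1.021×10^-5 K/W
R_glass-fibre batt = ln(71.8/26.8)/(2π×0.0473×22.7) = 0.1461 K/W
R_phenolic foam = ln(131.8/71.8)/(2π×0.0199×22.7) = 0.214 K/W
R_outer film = 1/(h_o·2πr_oL) = 1/(23.2×2π×0.1318×22.7) = 0.002293 K/W
R_total = 0.3624 K/W
Q = ΔT/R_total = 17/0.3624
Q = 46.9 W
T_interface = T_inner + Q·ΣR(inner→interface) = 282 + 46.9×0.1461

T ≈ 289 K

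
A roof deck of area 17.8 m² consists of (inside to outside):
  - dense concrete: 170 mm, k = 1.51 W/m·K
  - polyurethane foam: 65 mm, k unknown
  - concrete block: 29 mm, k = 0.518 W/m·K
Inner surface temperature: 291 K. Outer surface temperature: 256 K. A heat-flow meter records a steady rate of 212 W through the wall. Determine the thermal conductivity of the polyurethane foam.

k ≈ 0.0235 W/(m·K)

Thermal resistances in series:
R_dense concrete = L/(kA) = 0.17/(1.51×17.8) = 0.006325 K/W
R_concrete block = L/(kA) = 0.029/(0.518×17.8) = 0.003145 K/W
Sum of known resistances R_other = 0.00947 K/W
Total R = ΔT/Q = 35/212 = 0.1651 K/W
R_polyurethane foam = R_total − R_other = 0.1556 K/W
k = L/(R·A) = 0.065/(0.1556×17.8)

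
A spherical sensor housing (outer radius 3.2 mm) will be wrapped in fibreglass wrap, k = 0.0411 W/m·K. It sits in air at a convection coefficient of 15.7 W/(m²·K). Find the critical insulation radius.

For a sphere r_cr = 2k/h = 2×0.0411/15.7
r_cr = 5.24 mm; since the bare radius (3.2 mm) is below r_cr, adding a thin layer of insulation will *increase* heat loss.

r_cr ≈ 5.24 mm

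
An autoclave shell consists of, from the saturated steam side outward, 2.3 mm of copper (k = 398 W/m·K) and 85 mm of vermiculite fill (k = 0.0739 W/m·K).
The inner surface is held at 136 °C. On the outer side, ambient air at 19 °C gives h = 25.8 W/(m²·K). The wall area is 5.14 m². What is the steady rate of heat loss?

Q ≈ 506 W

Series thermal resistances:
R_copper = L/(kA) = 0.0023/(398×5.14) = 1.124×10^-6 K/W
R_vermiculite fill = L/(kA) = 0.085/(0.0739×5.14) = 0.2238 K/W
R_outer film = 1/(h_o·A) = 1/(25.8×5.14) = 0.007541 K/W
R_total = 0.2313 K/W
Q = ΔT / R_total = 117 / 0.2313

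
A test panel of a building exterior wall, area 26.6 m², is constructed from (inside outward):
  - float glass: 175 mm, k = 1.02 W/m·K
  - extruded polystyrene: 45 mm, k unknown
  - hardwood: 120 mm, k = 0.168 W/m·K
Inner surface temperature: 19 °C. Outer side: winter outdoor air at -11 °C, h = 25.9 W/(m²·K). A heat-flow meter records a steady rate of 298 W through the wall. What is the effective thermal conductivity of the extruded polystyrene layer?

k ≈ 0.0257 W/(m·K)

Model the wall as resistances in series:
R_float glass = L/(kA) = 0.175/(1.02×26.6) = 0.00645 K/W
R_hardwood = L/(kA) = 0.12/(0.168×26.6) = 0.02685 K/W
R_outer film = 1/(h_o·A) = 1/(25.9×26.6) = 0.001452 K/W
Sum of known resistances R_other = 0.03475 K/W
Total R = ΔT/Q = 30/298 = 0.1007 K/W
R_extruded polystyrene = R_total − R_other = 0.06592 K/W
k = L/(R·A) = 0.045/(0.06592×26.6)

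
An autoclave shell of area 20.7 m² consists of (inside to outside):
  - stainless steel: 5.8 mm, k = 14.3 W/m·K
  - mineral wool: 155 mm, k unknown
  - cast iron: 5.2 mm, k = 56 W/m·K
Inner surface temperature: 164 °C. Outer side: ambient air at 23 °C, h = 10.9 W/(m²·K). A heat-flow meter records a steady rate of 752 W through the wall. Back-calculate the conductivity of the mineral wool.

k ≈ 0.0409 W/(m·K)

Series thermal resistances:
R_stainless steel = L/(kA) = 0.0058/(14.3×20.7) = 1.959×10^-5 K/W
R_cast iron = L/(kA) = 0.0052/(56×20.7) = 4.486×10^-6 K/W
R_outer film = 1/(h_o·A) = 1/(10.9×20.7) = 0.004432 K/W
Sum of known resistances R_other = 0.004456 K/W
Total R = ΔT/Q = 141/752 = 0.1875 K/W
R_mineral wool = R_total − R_other = 0.183 K/W
k = L/(R·A) = 0.155/(0.183×20.7)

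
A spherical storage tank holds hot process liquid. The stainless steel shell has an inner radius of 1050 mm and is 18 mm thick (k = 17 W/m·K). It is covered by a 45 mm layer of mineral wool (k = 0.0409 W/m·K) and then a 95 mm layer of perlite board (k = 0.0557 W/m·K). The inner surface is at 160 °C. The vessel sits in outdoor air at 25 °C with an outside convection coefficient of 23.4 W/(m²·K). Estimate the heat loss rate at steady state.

Each spherical layer contributes R = (1/r_i − 1/r_o)/(4πk):
R_stainless steel shell = (1/1.05 − 1/1.068)/(4π×17) = 7.514×10^-5 K/W
R_mineral wool = (1/1.068 − 1/1.113)/(4π×0.0409) = 0.07366 K/W
R_perlite board = (1/1.113 − 1/1.208)/(4π×0.0557) = 0.1009 K/W
R_outer film = 1/(h·4πr_o²) = 1/(23.4×4π×1.208²) = 0.00233 K/W
R_total = 0.177 K/W
Q = ΔT/R_total = 135/0.177

Q ≈ 763 W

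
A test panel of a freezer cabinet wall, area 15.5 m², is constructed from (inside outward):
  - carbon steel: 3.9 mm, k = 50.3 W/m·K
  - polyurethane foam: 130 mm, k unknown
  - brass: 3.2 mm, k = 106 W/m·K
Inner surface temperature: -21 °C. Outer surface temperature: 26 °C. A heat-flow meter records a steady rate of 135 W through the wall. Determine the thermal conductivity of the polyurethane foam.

Model the wall as resistances in series:
R_carbon steel = L/(kA) = 0.0039/(50.3×15.5) = 5.002×10^-6 K/W
R_brass = L/(kA) = 0.0032/(106×15.5) = 1.948×10^-6 K/W
Sum of known resistances R_other = 6.95×10^-6 K/W
Total R = ΔT/Q = 47/135 = 0.3481 K/W
R_polyurethane foam = R_total − R_other = 0.3481 K/W
k = L/(R·A) = 0.13/(0.3481×15.5)

k ≈ 0.0241 W/(m·K)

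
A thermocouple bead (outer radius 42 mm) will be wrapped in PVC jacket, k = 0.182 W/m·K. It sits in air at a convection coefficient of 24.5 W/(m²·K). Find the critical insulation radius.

r_cr ≈ 14.9 mm

For a sphere r_cr = 2k/h = 2×0.182/24.5
r_cr = 14.9 mm; since the bare radius (42 mm) is above r_cr, any added insulation will reduce heat loss.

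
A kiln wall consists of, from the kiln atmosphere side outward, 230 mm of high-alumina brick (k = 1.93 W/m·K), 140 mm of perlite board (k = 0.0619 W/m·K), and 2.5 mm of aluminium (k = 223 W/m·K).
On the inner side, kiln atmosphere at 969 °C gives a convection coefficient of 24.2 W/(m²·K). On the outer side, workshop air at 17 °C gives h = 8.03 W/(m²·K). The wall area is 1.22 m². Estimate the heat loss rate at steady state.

Model the wall as resistances in series:
R_inner film = 1/(h_i·A) = 1/(24.2×1.22) = 0.03387 K/W
R_high-alumina brick = L/(kA) = 0.23/(1.93×1.22) = 0.09768 K/W
R_perlite board = L/(kA) = 0.14/(0.0619×1.22) = 1.854 K/W
R_aluminium = L/(kA) = 0.0025/(223×1.22) = 9.189×10^-6 K/W
R_outer film = 1/(h_o·A) = 1/(8.03×1.22) = 0.1021 K/W
R_total = 2.087 K/W
Q = ΔT / R_total = 952 / 2.087

Q ≈ 456 W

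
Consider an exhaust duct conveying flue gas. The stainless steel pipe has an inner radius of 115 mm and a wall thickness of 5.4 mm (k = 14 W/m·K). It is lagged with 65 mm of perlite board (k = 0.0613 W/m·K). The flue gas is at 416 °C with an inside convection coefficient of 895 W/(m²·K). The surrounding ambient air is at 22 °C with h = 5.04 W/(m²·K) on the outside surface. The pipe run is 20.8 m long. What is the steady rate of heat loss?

Radial resistances (cylindrical: R_cond = ln(r_o/r_i)/(2πkL), R_conv = 1/(h·2πrL)):
R_inner film = 1/(h_i·2πr₁L) = 1/(895×2π×0.115×20.8) = 7.434×10^-5 K/W
R_stainless steel pipe wall = ln(120.4/115)/(2π×14×20.8) = 2.508×10^-5 K/W
R_perlite board = ln(185.4/120.4)/(2π×0.0613×20.8) = 0.05389 K/W
R_outer film = 1/(h_o·2πr_oL) = 1/(5.04×2π×0.1854×20.8) = 0.008189 K/W
R_total = 0.06217 K/W
Q = ΔT/R_total = 394/0.06217

Q ≈ 6340 W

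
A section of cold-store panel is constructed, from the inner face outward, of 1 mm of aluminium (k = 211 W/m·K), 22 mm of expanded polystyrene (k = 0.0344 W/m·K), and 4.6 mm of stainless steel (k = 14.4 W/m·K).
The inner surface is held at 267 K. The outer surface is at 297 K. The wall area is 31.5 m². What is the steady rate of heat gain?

Q ≈ 1480 W

Thermal resistances in series:
R_aluminium = L/(kA) = 0.001/(211×31.5) = 1.505×10^-7 K/W
R_expanded polystyrene = L/(kA) = 0.022/(0.0344×31.5) = 0.0203 K/W
R_stainless steel = L/(kA) = 0.0046/(14.4×31.5) = 1.014×10^-5 K/W
R_total = 0.02031 K/W
Q = ΔT / R_total = 30 / 0.02031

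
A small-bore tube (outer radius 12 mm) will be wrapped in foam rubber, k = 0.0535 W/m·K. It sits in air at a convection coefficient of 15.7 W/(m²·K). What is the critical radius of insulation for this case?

For a cylinder r_cr = k/h = 0.0535/15.7
r_cr = 3.41 mm; since the bare radius (12 mm) is above r_cr, any added insulation will reduce heat loss.

r_cr ≈ 3.41 mm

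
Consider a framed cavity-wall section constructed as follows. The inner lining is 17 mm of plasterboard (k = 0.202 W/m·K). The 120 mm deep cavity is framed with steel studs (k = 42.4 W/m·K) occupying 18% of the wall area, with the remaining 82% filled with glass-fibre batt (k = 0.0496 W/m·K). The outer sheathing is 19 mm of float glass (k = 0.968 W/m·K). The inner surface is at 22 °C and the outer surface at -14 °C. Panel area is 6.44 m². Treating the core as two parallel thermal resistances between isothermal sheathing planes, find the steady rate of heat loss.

Q ≈ 1940 W

Sheathing layers in series; stud and cavity paths in parallel between them.
R_inner = 0.017/(0.202×6.44) = 0.01307 K/W
R_stud  = 0.12/(42.4×0.18×6.44) = 0.002442 K/W
R_cav   = 0.12/(0.0496×0.82×6.44) = 0.4581 K/W
1/R_core = 1/R_stud + 1/R_cav → R_core = 0.002429 K/W
R_outer = 0.019/(0.968×6.44) = 0.003048 K/W
R_total = 0.01854 K/W
Q = ΔT/R_total = 36/0.01854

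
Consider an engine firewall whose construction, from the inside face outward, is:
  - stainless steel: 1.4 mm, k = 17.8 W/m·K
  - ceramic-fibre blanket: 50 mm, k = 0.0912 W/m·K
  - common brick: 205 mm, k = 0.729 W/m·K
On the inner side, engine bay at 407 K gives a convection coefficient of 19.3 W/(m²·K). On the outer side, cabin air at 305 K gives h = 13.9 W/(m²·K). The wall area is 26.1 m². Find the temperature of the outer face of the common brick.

T ≈ 313 K

Treating each layer as a thermal resistance in series:
R_inner film = 1/(h_i·A) = 1/(19.3×26.1) = 0.001985 K/W
R_stainless steel = L/(kA) = 0.0014/(17.8×26.1) = 3.013×10^-6 K/W
R_ceramic-fibre blanket = L/(kA) = 0.05/(0.0912×26.1) = 0.02101 K/W
R_common brick = L/(kA) = 0.205/(0.729×26.1) = 0.01077 K/W
R_outer film = 1/(h_o·A) = 1/(13.9×26.1) = 0.002756 K/W
R_total = 0.03652 K/W;  Q = ΔT/R_total = 102/0.03652 = 2793 W
T_interface = T_inner − Q·ΣR(inner→interface) = 407 − 2790×0.03377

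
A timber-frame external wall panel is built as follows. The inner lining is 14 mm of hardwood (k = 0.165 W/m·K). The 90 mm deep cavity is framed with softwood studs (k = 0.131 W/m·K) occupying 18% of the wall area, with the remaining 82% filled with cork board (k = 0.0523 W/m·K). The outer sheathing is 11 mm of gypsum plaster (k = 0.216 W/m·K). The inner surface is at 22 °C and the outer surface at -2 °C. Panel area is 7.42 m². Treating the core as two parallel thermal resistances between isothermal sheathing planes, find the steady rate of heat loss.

Q ≈ 120 W

Sheathing layers in series; stud and cavity paths in parallel between them.
R_inner = 0.014/(0.165×7.42) = 0.01144 K/W
R_stud  = 0.09/(0.131×0.18×7.42) = 0.5144 K/W
R_cav   = 0.09/(0.0523×0.82×7.42) = 0.2828 K/W
1/R_core = 1/R_stud + 1/R_cav → R_core = 0.1825 K/W
R_outer = 0.011/(0.216×7.42) = 0.006863 K/W
R_total = 0.2008 K/W
Q = ΔT/R_total = 24/0.2008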